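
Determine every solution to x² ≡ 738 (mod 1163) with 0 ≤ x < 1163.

176, 987

Since 1163 ≡ 3 (mod 4), a square root of 738 is 738^((1163+1)/4) = 738^291 mod 1163.
Repeated squaring: 738^2≡360, 738^4≡507, 738^8≡26, 738^16≡676, 738^32≡1080, 738^64≡1074, 738^128≡943, 738^256≡717 (mod 1163).
738^291 = 738^(256+32+2+1) ≡ 176 (mod 1163).
Check: 176² = 30976 ≡ 738 (mod 1163). The two roots are 176 and 987.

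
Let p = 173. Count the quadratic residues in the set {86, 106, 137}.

2

(86/173) = -1 → non-residue.
(106/173) = +1 → QR.
(137/173) = +1 → QR.
Total quadratic residues among the 3: 2.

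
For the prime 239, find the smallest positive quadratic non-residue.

7

(2/239) = +1, so 2 is a residue.
(3/239) = +1, so 3 is a residue.
(4/239) = +1, so 4 is a residue.
(5/239) = +1, so 5 is a residue.
(6/239) = +1, so 6 is a residue.
(7/239) = −1, so 7 is the smallest positive non-residue mod 239.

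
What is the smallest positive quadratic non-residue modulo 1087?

3

(2/1087) = +1, so 2 is a residue.
(3/1087) = −1, so 3 is the smallest positive non-residue mod 1087.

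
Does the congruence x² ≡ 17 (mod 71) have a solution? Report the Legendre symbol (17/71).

Reciprocity: 17 ≡ 1 and 71 ≡ 3 (mod 4), so (17/71) = +(71/17).
Reduce top mod 17: now compute (3/17).
Reciprocity: 3 ≡ 3 and 17 ≡ 1 (mod 4), so (3/17) = +(17/3).
Reduce top mod 3: now compute (2/3).
Pull out 2: since 3 ≡ 3 (mod 8), (2/3) = -1.
Reached (1/3) = 1. Collecting the sign flips along the way, the symbol is -1.

-1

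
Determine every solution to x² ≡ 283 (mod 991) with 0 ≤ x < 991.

Since 991 ≡ 3 (mod 4), a square root of 283 is 283^((991+1)/4) = 283^248 mod 991.
Repeated squaring: 283^2≡809, 283^4≡421, 283^8≡843, 283^16≡102, 283^32≡494, 283^64≡250, 283^128≡67 (mod 991).
283^248 = 283^(128+64+32+16+8) ≡ 579 (mod 991).
Check: 579² = 335241 ≡ 283 (mod 991). The two roots are 412 and 579.

412, 579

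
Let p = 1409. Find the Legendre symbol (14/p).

1

Pull out 2: since 1409 ≡ 1 (mod 8), (2/1409) = +1.
Reciprocity: 7 ≡ 3 and 1409 ≡ 1 (mod 4), so (7/1409) = +(1409/7).
Reduce top mod 7: now compute (2/7).
Pull out 2: since 7 ≡ 7 (mod 8), (2/7) = +1.
Reached (1/7) = 1. Collecting the sign flips along the way, the symbol is +1.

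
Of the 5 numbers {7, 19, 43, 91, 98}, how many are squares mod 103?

(7/103) = +1 → QR.
(19/103) = +1 → QR.
(43/103) = -1 → non-residue.
(91/103) = +1 → QR.
(98/103) = +1 → QR.
Total quadratic residues among the 5: 4.

4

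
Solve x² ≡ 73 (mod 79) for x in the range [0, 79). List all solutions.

Since 79 ≡ 3 (mod 4), a square root of 73 is 73^((79+1)/4) = 73^20 mod 79.
Repeated squaring: 73^2≡36, 73^4≡32, 73^8≡76, 73^16≡9 (mod 79).
73^20 = 73^(16+4) ≡ 51 (mod 79).
Check: 51² = 2601 ≡ 73 (mod 79). The two roots are 28 and 51.

28, 51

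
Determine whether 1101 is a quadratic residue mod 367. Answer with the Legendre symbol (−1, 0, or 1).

0

First reduce: 1101 ≡ 0 (mod 367).
Top reduces to 0: gcd > 1, so the symbol is 0.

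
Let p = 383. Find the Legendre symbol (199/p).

-1

Reciprocity: 199 ≡ 3 and 383 ≡ 3 (mod 4), so (199/383) = −(383/199).
Reduce top mod 199: now compute (184/199).
Pull out 2^3: since 199 ≡ 7 (mod 8), (2/199) = +1, so (2/199)^3 = +1.
Reciprocity: 23 ≡ 3 and 199 ≡ 3 (mod 4), so (23/199) = −(199/23).
Reduce top mod 23: now compute (15/23).
Reciprocity: 15 ≡ 3 and 23 ≡ 3 (mod 4), so (15/23) = −(23/15).
Reduce top mod 15: now compute (8/15).
Pull out 2^3: since 15 ≡ 7 (mod 8), (2/15) = +1, so (2/15)^3 = +1.
Reached (1/15) = 1. Collecting the sign flips along the way, the symbol is -1.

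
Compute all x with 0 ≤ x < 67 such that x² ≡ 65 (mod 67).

Since 67 ≡ 3 (mod 4), a square root of 65 is 65^((67+1)/4) = 65^17 mod 67.
Repeated squaring: 65^2≡4, 65^4≡16, 65^8≡55, 65^16≡10 (mod 67).
65^17 = 65^(16+1) ≡ 47 (mod 67).
Check: 47² = 2209 ≡ 65 (mod 67). The two roots are 20 and 47.

20, 47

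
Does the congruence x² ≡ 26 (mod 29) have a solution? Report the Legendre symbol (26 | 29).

-1

Euler's criterion: (26/29) ≡ 26^14 (mod 29).
26^2 ≡ 9 (mod 29)
26^4 ≡ 23 (mod 29)
26^8 ≡ 7 (mod 29)
26^14 = 26^(8+4+2) ≡ 28 (mod 29).
Result is 28 ≡ −1, so (26/29) = −1.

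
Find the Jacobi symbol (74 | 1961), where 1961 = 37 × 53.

Pull out 2: since 1961 ≡ 1 (mod 8), (2/1961) = +1.
Reciprocity: 37 ≡ 1 and 1961 ≡ 1 (mod 4), so (37/1961) = +(1961/37).
Reduce top mod 37: now compute (0/37).
Top reduces to 0: gcd > 1, so the symbol is 0.

0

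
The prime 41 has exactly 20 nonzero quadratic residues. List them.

1,2,4,5,8,9,10,16,18,20,21,23,25,31,32,33,36,37,39,40

Square k = 1,…,20 (k and 41−k give the same square):
1²=1, 2²=4, 3²=9, 4²=16, 5²=25, 6²=36, 7²≡8, 8²≡23, 9²≡40, 10²≡18, 11²≡39, 12²≡21, 13²≡5, 14²≡32, 15²≡20, 16²≡10, 17²≡2, 18²≡37, 19²≡33, 20²≡31 (mod 41).
So the quadratic residues mod 41 are {1, 2, 4, 5, 8, 9, 10, 16, 18, 20, 21, 23, 25, 31, 32, 33, 36, 37, 39, 40}.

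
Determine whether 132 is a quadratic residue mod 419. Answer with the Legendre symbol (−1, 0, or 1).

-1

Pull out 2^2: since 419 ≡ 3 (mod 8), (2/419) = -1, so (2/419)^2 = +1.
Reciprocity: 33 ≡ 1 and 419 ≡ 3 (mod 4), so (33/419) = +(419/33).
Reduce top mod 33: now compute (23/33).
Reciprocity: 23 ≡ 3 and 33 ≡ 1 (mod 4), so (23/33) = +(33/23).
Reduce top mod 23: now compute (10/23).
Pull out 2: since 23 ≡ 7 (mod 8), (2/23) = +1.
Reciprocity: 5 ≡ 1 and 23 ≡ 3 (mod 4), so (5/23) = +(23/5).
Reduce top mod 5: now compute (3/5).
Reciprocity: 3 ≡ 3 and 5 ≡ 1 (mod 4), so (3/5) = +(5/3).
Reduce top mod 3: now compute (2/3).
Pull out 2: since 3 ≡ 3 (mod 8), (2/3) = -1.
Reached (1/3) = 1. Collecting the sign flips along the way, the symbol is -1.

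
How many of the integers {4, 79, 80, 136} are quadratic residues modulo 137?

(4/137) = +1 → QR.
(79/137) = -1 → non-residue.
(80/137) = -1 → non-residue.
(136/137) = +1 → QR.
Total quadratic residues among the 4: 2.

2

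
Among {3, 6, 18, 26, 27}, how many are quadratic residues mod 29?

(3/29) = -1 → non-residue.
(6/29) = +1 → QR.
(18/29) = -1 → non-residue.
(26/29) = -1 → non-residue.
(27/29) = -1 → non-residue.
Total quadratic residues among the 5: 1.

1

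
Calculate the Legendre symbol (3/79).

-1

Reciprocity: 3 ≡ 3 and 79 ≡ 3 (mod 4), so (3/79) = −(79/3).
Reduce top mod 3: now compute (1/3).
Reached (1/3) = 1. Collecting the sign flips along the way, the symbol is -1.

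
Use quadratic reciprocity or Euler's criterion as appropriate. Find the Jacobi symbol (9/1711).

1

Reciprocity: 9 ≡ 1 and 1711 ≡ 3 (mod 4), so (9/1711) = +(1711/9).
Reduce top mod 9: now compute (1/9).
Reached (1/9) = 1. Collecting the sign flips along the way, the symbol is +1.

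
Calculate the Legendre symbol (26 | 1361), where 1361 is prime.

1

Pull out 2: since 1361 ≡ 1 (mod 8), (2/1361) = +1.
Reciprocity: 13 ≡ 1 and 1361 ≡ 1 (mod 4), so (13/1361) = +(1361/13).
Reduce top mod 13: now compute (9/13).
Reciprocity: 9 ≡ 1 and 13 ≡ 1 (mod 4), so (9/13) = +(13/9).
Reduce top mod 9: now compute (4/9).
Pull out 2^2: since 9 ≡ 1 (mod 8), (2/9) = +1, so (2/9)^2 = +1.
Reached (1/9) = 1. Collecting the sign flips along the way, the symbol is +1.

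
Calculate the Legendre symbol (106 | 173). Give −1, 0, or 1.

1

Pull out 2: since 173 ≡ 5 (mod 8), (2/173) = -1.
Reciprocity: 53 ≡ 1 and 173 ≡ 1 (mod 4), so (53/173) = +(173/53).
Reduce top mod 53: now compute (14/53).
Pull out 2: since 53 ≡ 5 (mod 8), (2/53) = -1.
Reciprocity: 7 ≡ 3 and 53 ≡ 1 (mod 4), so (7/53) = +(53/7).
Reduce top mod 7: now compute (4/7).
Pull out 2^2: since 7 ≡ 7 (mod 8), (2/7) = +1, so (2/7)^2 = +1.
Reached (1/7) = 1. Collecting the sign flips along the way, the symbol is +1.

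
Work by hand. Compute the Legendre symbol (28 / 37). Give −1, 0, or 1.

Pull out 2^2: since 37 ≡ 5 (mod 8), (2/37) = -1, so (2/37)^2 = +1.
Reciprocity: 7 ≡ 3 and 37 ≡ 1 (mod 4), so (7/37) = +(37/7).
Reduce top mod 7: now compute (2/7).
Pull out 2: since 7 ≡ 7 (mod 8), (2/7) = +1.
Reached (1/7) = 1. Collecting the sign flips along the way, the symbol is +1.

1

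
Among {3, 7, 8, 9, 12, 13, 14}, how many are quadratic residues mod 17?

3

(3/17) = -1 → non-residue.
(7/17) = -1 → non-residue.
(8/17) = +1 → QR.
(9/17) = +1 → QR.
(12/17) = -1 → non-residue.
(13/17) = +1 → QR.
(14/17) = -1 → non-residue.
Total quadratic residues among the 7: 3.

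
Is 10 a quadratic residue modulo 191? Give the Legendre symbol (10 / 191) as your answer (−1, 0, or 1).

Pull out 2: since 191 ≡ 7 (mod 8), (2/191) = +1.
Reciprocity: 5 ≡ 1 and 191 ≡ 3 (mod 4), so (5/191) = +(191/5).
Reduce top mod 5: now compute (1/5).
Reached (1/5) = 1. Collecting the sign flips along the way, the symbol is +1.

1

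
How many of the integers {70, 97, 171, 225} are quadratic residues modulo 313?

4

(70/313) = +1 → QR.
(97/313) = +1 → QR.
(171/313) = +1 → QR.
(225/313) = +1 → QR.
Total quadratic residues among the 4: 4.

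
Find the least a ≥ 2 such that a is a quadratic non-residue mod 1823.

5

(2/1823) = +1, so 2 is a residue.
(3/1823) = +1, so 3 is a residue.
(4/1823) = +1, so 4 is a residue.
(5/1823) = −1, so 5 is the smallest positive non-residue mod 1823.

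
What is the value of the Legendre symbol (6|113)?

-1

Euler's criterion: (6/113) ≡ 6^56 (mod 113).
6^2 ≡ 36 (mod 113)
6^4 ≡ 53 (mod 113)
6^8 ≡ 97 (mod 113)
6^16 ≡ 30 (mod 113)
6^32 ≡ 109 (mod 113)
6^56 = 6^(32+16+8) ≡ 112 (mod 113).
Result is 112 ≡ −1, so (6/113) = −1.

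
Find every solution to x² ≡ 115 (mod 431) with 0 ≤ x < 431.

Since 431 ≡ 3 (mod 4), a square root of 115 is 115^((431+1)/4) = 115^108 mod 431.
Repeated squaring: 115^2≡295, 115^4≡394, 115^8≡76, 115^16≡173, 115^32≡190, 115^64≡327 (mod 431).
115^108 = 115^(64+32+8+4) ≡ 169 (mod 431).
Check: 169² = 28561 ≡ 115 (mod 431). The two roots are 169 and 262.

169, 262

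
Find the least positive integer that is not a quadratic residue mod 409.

7

(2/409) = +1, so 2 is a residue.
(3/409) = +1, so 3 is a residue.
(4/409) = +1, so 4 is a residue.
(5/409) = +1, so 5 is a residue.
(6/409) = +1, so 6 is a residue.
(7/409) = −1, so 7 is the smallest positive non-residue mod 409.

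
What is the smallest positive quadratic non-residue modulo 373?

2

(2/373) = −1, so 2 is the smallest positive non-residue mod 373.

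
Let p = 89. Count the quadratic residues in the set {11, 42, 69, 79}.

4

(11/89) = +1 → QR.
(42/89) = +1 → QR.
(69/89) = +1 → QR.
(79/89) = +1 → QR.
Total quadratic residues among the 4: 4.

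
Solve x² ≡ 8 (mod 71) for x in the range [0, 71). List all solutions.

24, 47

Since 71 ≡ 3 (mod 4), a square root of 8 is 8^((71+1)/4) = 8^18 mod 71.
Repeated squaring: 8^2≡64, 8^4≡49, 8^8≡58, 8^16≡27 (mod 71).
8^18 = 8^(16+2) ≡ 24 (mod 71).
Check: 24² = 576 ≡ 8 (mod 71). The two roots are 24 and 47.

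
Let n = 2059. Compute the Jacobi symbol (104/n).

1

Pull out 2^3: since 2059 ≡ 3 (mod 8), (2/2059) = -1, so (2/2059)^3 = -1.
Reciprocity: 13 ≡ 1 and 2059 ≡ 3 (mod 4), so (13/2059) = +(2059/13).
Reduce top mod 13: now compute (5/13).
Reciprocity: 5 ≡ 1 and 13 ≡ 1 (mod 4), so (5/13) = +(13/5).
Reduce top mod 5: now compute (3/5).
Reciprocity: 3 ≡ 3 and 5 ≡ 1 (mod 4), so (3/5) = +(5/3).
Reduce top mod 3: now compute (2/3).
Pull out 2: since 3 ≡ 3 (mod 8), (2/3) = -1.
Reached (1/3) = 1. Collecting the sign flips along the way, the symbol is +1.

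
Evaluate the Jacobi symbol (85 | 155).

Reciprocity: 85 ≡ 1 and 155 ≡ 3 (mod 4), so (85/155) = +(155/85).
Reduce top mod 85: now compute (70/85).
Pull out 2: since 85 ≡ 5 (mod 8), (2/85) = -1.
Reciprocity: 35 ≡ 3 and 85 ≡ 1 (mod 4), so (35/85) = +(85/35).
Reduce top mod 35: now compute (15/35).
Reciprocity: 15 ≡ 3 and 35 ≡ 3 (mod 4), so (15/35) = −(35/15).
Reduce top mod 15: now compute (5/15).
Reciprocity: 5 ≡ 1 and 15 ≡ 3 (mod 4), so (5/15) = +(15/5).
Reduce top mod 5: now compute (0/5).
Top reduces to 0: gcd > 1, so the symbol is 0.

0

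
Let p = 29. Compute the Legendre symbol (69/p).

-1

Euler's criterion: (69/29) ≡ 11^14 (mod 29).
11^2 ≡ 5 (mod 29)
11^4 ≡ 25 (mod 29)
11^8 ≡ 16 (mod 29)
11^14 = 11^(8+4+2) ≡ 28 (mod 29).
Result is 28 ≡ −1, so (69/29) = −1.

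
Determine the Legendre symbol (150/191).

1

Pull out 2: since 191 ≡ 7 (mod 8), (2/191) = +1.
Reciprocity: 75 ≡ 3 and 191 ≡ 3 (mod 4), so (75/191) = −(191/75).
Reduce top mod 75: now compute (41/75).
Reciprocity: 41 ≡ 1 and 75 ≡ 3 (mod 4), so (41/75) = +(75/41).
Reduce top mod 41: now compute (34/41).
Pull out 2: since 41 ≡ 1 (mod 8), (2/41) = +1.
Reciprocity: 17 ≡ 1 and 41 ≡ 1 (mod 4), so (17/41) = +(41/17).
Reduce top mod 17: now compute (7/17).
Reciprocity: 7 ≡ 3 and 17 ≡ 1 (mod 4), so (7/17) = +(17/7).
Reduce top mod 7: now compute (3/7).
Reciprocity: 3 ≡ 3 and 7 ≡ 3 (mod 4), so (3/7) = −(7/3).
Reduce top mod 3: now compute (1/3).
Reached (1/3) = 1. Collecting the sign flips along the way, the symbol is +1.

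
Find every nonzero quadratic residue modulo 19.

1, 4, 5, 6, 7, 9, 11, 16, 17

Square k = 1,…,9 (k and 19−k give the same square):
1²=1, 2²=4, 3²=9, 4²=16, 5²≡6, 6²≡17, 7²≡11, 8²≡7, 9²≡5 (mod 19).
So the quadratic residues mod 19 are {1, 4, 5, 6, 7, 9, 11, 16, 17}.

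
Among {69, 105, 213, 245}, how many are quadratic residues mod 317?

(69/317) = -1 → non-residue.
(105/317) = +1 → QR.
(213/317) = +1 → QR.
(245/317) = -1 → non-residue.
Total quadratic residues among the 4: 2.

2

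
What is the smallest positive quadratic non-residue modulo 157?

(2/157) = −1, so 2 is the smallest positive non-residue mod 157.

2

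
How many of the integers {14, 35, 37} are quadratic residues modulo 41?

(14/41) = -1 → non-residue.
(35/41) = -1 → non-residue.
(37/41) = +1 → QR.
Total quadratic residues among the 3: 1.

1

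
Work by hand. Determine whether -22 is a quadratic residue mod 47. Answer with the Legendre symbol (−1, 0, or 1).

First reduce: -22 ≡ 25 (mod 47).
Reciprocity: 25 ≡ 1 and 47 ≡ 3 (mod 4), so (25/47) = +(47/25).
Reduce top mod 25: now compute (22/25).
Pull out 2: since 25 ≡ 1 (mod 8), (2/25) = +1.
Reciprocity: 11 ≡ 3 and 25 ≡ 1 (mod 4), so (11/25) = +(25/11).
Reduce top mod 11: now compute (3/11).
Reciprocity: 3 ≡ 3 and 11 ≡ 3 (mod 4), so (3/11) = −(11/3).
Reduce top mod 3: now compute (2/3).
Pull out 2: since 3 ≡ 3 (mod 8), (2/3) = -1.
Reached (1/3) = 1. Collecting the sign flips along the way, the symbol is +1.

1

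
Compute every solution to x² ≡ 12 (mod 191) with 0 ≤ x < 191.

48, 143

Since 191 ≡ 3 (mod 4), a square root of 12 is 12^((191+1)/4) = 12^48 mod 191.
Repeated squaring: 12^2≡144, 12^4≡108, 12^8≡13, 12^16≡169, 12^32≡102 (mod 191).
12^48 = 12^(32+16) ≡ 48 (mod 191).
Check: 48² = 2304 ≡ 12 (mod 191). The two roots are 48 and 143.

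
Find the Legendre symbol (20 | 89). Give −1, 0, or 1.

1

Euler's criterion: (20/89) ≡ 20^44 (mod 89).
20^2 ≡ 44 (mod 89)
20^4 ≡ 67 (mod 89)
20^8 ≡ 39 (mod 89)
20^16 ≡ 8 (mod 89)
20^32 ≡ 64 (mod 89)
20^44 = 20^(32+8+4) ≡ 1 (mod 89).
Result is 1, so (20/89) = 1.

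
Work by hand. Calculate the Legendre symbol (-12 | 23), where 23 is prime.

First reduce: -12 ≡ 11 (mod 23).
Reciprocity: 11 ≡ 3 and 23 ≡ 3 (mod 4), so (11/23) = −(23/11).
Reduce top mod 11: now compute (1/11).
Reached (1/11) = 1. Collecting the sign flips along the way, the symbol is -1.

-1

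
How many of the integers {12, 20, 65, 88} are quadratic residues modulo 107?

1

(12/107) = +1 → QR.
(20/107) = -1 → non-residue.
(65/107) = -1 → non-residue.
(88/107) = -1 → non-residue.
Total quadratic residues among the 4: 1.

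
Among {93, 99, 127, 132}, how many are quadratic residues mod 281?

(93/281) = -1 → non-residue.
(99/281) = -1 → non-residue.
(127/281) = -1 → non-residue.
(132/281) = +1 → QR.
Total quadratic residues among the 4: 1.

1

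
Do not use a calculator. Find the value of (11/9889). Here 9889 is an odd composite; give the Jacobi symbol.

0

Reciprocity: 11 ≡ 3 and 9889 ≡ 1 (mod 4), so (11/9889) = +(9889/11).
Reduce top mod 11: now compute (0/11).
Top reduces to 0: gcd > 1, so the symbol is 0.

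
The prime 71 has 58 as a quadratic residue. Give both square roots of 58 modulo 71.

Since 71 ≡ 3 (mod 4), a square root of 58 is 58^((71+1)/4) = 58^18 mod 71.
Repeated squaring: 58^2≡27, 58^4≡19, 58^8≡6, 58^16≡36 (mod 71).
58^18 = 58^(16+2) ≡ 49 (mod 71).
Check: 49² = 2401 ≡ 58 (mod 71). The two roots are 22 and 49.

22, 49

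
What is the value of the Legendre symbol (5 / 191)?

Euler's criterion: (5/191) ≡ 5^95 (mod 191).
5^2 ≡ 25 (mod 191)
5^4 ≡ 52 (mod 191)
5^8 ≡ 30 (mod 191)
5^16 ≡ 136 (mod 191)
5^32 ≡ 160 (mod 191)
5^64 ≡ 6 (mod 191)
5^95 = 5^(64+16+8+4+2+1) ≡ 1 (mod 191).
Result is 1, so (5/191) = 1.

1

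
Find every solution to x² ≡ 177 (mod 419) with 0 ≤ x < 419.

201, 218

Since 419 ≡ 3 (mod 4), a square root of 177 is 177^((419+1)/4) = 177^105 mod 419.
Repeated squaring: 177^2≡323, 177^4≡417, 177^8≡4, 177^16≡16, 177^32≡256, 177^64≡172 (mod 419).
177^105 = 177^(64+32+8+1) ≡ 218 (mod 419).
Check: 218² = 47524 ≡ 177 (mod 419). The two roots are 201 and 218.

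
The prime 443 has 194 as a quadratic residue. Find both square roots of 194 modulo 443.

Since 443 ≡ 3 (mod 4), a square root of 194 is 194^((443+1)/4) = 194^111 mod 443.
Repeated squaring: 194^2≡424, 194^4≡361, 194^8≡79, 194^16≡39, 194^32≡192, 194^64≡95 (mod 443).
194^111 = 194^(64+32+8+4+2+1) ≡ 68 (mod 443).
Check: 68² = 4624 ≡ 194 (mod 443). The two roots are 68 and 375.

68, 375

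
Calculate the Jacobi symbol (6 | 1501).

Pull out 2: since 1501 ≡ 5 (mod 8), (2/1501) = -1.
Reciprocity: 3 ≡ 3 and 1501 ≡ 1 (mod 4), so (3/1501) = +(1501/3).
Reduce top mod 3: now compute (1/3).
Reached (1/3) = 1. Collecting the sign flips along the way, the symbol is -1.

-1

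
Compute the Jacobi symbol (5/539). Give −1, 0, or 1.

1

Reciprocity: 5 ≡ 1 and 539 ≡ 3 (mod 4), so (5/539) = +(539/5).
Reduce top mod 5: now compute (4/5).
Pull out 2^2: since 5 ≡ 5 (mod 8), (2/5) = -1, so (2/5)^2 = +1.
Reached (1/5) = 1. Collecting the sign flips along the way, the symbol is +1.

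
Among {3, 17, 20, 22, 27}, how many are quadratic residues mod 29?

(3/29) = -1 → non-residue.
(17/29) = -1 → non-residue.
(20/29) = +1 → QR.
(22/29) = +1 → QR.
(27/29) = -1 → non-residue.
Total quadratic residues among the 5: 2.

2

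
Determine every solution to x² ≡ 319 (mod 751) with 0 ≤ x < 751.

238, 513

Since 751 ≡ 3 (mod 4), a square root of 319 is 319^((751+1)/4) = 319^188 mod 751.
Repeated squaring: 319^2≡376, 319^4≡188, 319^8≡47, 319^16≡707, 319^32≡434, 319^64≡606, 319^128≡748 (mod 751).
319^188 = 319^(128+32+16+8+4) ≡ 238 (mod 751).
Check: 238² = 56644 ≡ 319 (mod 751). The two roots are 238 and 513.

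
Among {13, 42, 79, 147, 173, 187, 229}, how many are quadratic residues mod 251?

(13/251) = +1 → QR.
(42/251) = -1 → non-residue.
(79/251) = +1 → QR.
(147/251) = +1 → QR.
(173/251) = +1 → QR.
(187/251) = -1 → non-residue.
(229/251) = -1 → non-residue.
Total quadratic residues among the 7: 4.

4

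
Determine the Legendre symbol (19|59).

Euler's criterion: (19/59) ≡ 19^29 (mod 59).
19^2 ≡ 7 (mod 59)
19^4 ≡ 49 (mod 59)
19^8 ≡ 41 (mod 59)
19^16 ≡ 29 (mod 59)
19^29 = 19^(16+8+4+1) ≡ 1 (mod 59).
Result is 1, so (19/59) = 1.

1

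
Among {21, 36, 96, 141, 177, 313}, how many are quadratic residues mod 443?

(21/443) = -1 → non-residue.
(36/443) = +1 → QR.
(96/443) = -1 → non-residue.
(141/443) = +1 → QR.
(177/443) = +1 → QR.
(313/443) = -1 → non-residue.
Total quadratic residues among the 6: 3.

3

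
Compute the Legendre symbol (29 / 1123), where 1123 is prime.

Euler's criterion: (29/1123) ≡ 29^561 (mod 1123).
29^2 ≡ 841 (mod 1123)
29^4 ≡ 914 (mod 1123)
29^8 ≡ 1007 (mod 1123)
29^16 ≡ 1103 (mod 1123)
29^32 ≡ 400 (mod 1123)
29^64 ≡ 534 (mod 1123)
29^128 ≡ 1037 (mod 1123)
29^256 ≡ 658 (mod 1123)
29^512 ≡ 609 (mod 1123)
29^561 = 29^(512+32+16+1) ≡ 1122 (mod 1123).
Result is 1122 ≡ −1, so (29/1123) = −1.

-1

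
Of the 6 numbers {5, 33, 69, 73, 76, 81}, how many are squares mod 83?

3

(5/83) = -1 → non-residue.
(33/83) = +1 → QR.
(69/83) = +1 → QR.
(73/83) = -1 → non-residue.
(76/83) = -1 → non-residue.
(81/83) = +1 → QR.
Total quadratic residues among the 6: 3.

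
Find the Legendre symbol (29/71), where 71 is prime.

Reciprocity: 29 ≡ 1 and 71 ≡ 3 (mod 4), so (29/71) = +(71/29).
Reduce top mod 29: now compute (13/29).
Reciprocity: 13 ≡ 1 and 29 ≡ 1 (mod 4), so (13/29) = +(29/13).
Reduce top mod 13: now compute (3/13).
Reciprocity: 3 ≡ 3 and 13 ≡ 1 (mod 4), so (3/13) = +(13/3).
Reduce top mod 3: now compute (1/3).
Reached (1/3) = 1. Collecting the sign flips along the way, the symbol is +1.

1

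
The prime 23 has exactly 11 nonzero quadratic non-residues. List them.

Square k = 1,…,11 (k and 23−k give the same square):
1²=1, 2²=4, 3²=9, 4²=16, 5²≡2, 6²≡13, 7²≡3, 8²≡18, 9²≡12, 10²≡8, 11²≡6 (mod 23).
The residues are {1, 2, 3, 4, 6, 8, 9, 12, 13, 16, 18}; the non-residues are the remaining 11 nonzero classes.

5, 7, 10, 11, 14, 15, 17, 19, 20, 21, 22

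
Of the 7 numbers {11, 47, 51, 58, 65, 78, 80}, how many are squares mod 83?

(11/83) = +1 → QR.
(47/83) = -1 → non-residue.
(51/83) = +1 → QR.
(58/83) = -1 → non-residue.
(65/83) = +1 → QR.
(78/83) = +1 → QR.
(80/83) = -1 → non-residue.
Total quadratic residues among the 7: 4.

4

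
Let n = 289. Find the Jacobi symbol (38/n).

1

Pull out 2: since 289 ≡ 1 (mod 8), (2/289) = +1.
Reciprocity: 19 ≡ 3 and 289 ≡ 1 (mod 4), so (19/289) = +(289/19).
Reduce top mod 19: now compute (4/19).
Pull out 2^2: since 19 ≡ 3 (mod 8), (2/19) = -1, so (2/19)^2 = +1.
Reached (1/19) = 1. Collecting the sign flips along the way, the symbol is +1.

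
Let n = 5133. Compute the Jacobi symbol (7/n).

Reciprocity: 7 ≡ 3 and 5133 ≡ 1 (mod 4), so (7/5133) = +(5133/7).
Reduce top mod 7: now compute (2/7).
Pull out 2: since 7 ≡ 7 (mod 8), (2/7) = +1.
Reached (1/7) = 1. Collecting the sign flips along the way, the symbol is +1.

1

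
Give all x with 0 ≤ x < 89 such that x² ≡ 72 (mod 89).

28, 61

89 ≡ 1 (mod 4), so we find a root by search.
Trying successive values, 28² = 784 ≡ 72 (mod 89). The other root is 89 − 28 = 61.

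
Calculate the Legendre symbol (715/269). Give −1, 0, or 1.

First reduce: 715 ≡ 177 (mod 269).
Reciprocity: 177 ≡ 1 and 269 ≡ 1 (mod 4), so (177/269) = +(269/177).
Reduce top mod 177: now compute (92/177).
Pull out 2^2: since 177 ≡ 1 (mod 8), (2/177) = +1, so (2/177)^2 = +1.
Reciprocity: 23 ≡ 3 and 177 ≡ 1 (mod 4), so (23/177) = +(177/23).
Reduce top mod 23: now compute (16/23).
Pull out 2^4: since 23 ≡ 7 (mod 8), (2/23) = +1, so (2/23)^4 = +1.
Reached (1/23) = 1. Collecting the sign flips along the way, the symbol is +1.

1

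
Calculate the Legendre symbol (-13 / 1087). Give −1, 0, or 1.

Euler's criterion: (-13/1087) ≡ 1074^543 (mod 1087).
1074^2 ≡ 169 (mod 1087)
1074^4 ≡ 299 (mod 1087)
1074^8 ≡ 267 (mod 1087)
1074^16 ≡ 634 (mod 1087)
1074^32 ≡ 853 (mod 1087)
1074^64 ≡ 406 (mod 1087)
1074^128 ≡ 699 (mod 1087)
1074^256 ≡ 538 (mod 1087)
1074^512 ≡ 302 (mod 1087)
1074^543 = 1074^(512+16+8+4+2+1) ≡ 1 (mod 1087).
Result is 1, so (-13/1087) = 1.

1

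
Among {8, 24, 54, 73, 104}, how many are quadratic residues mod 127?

(8/127) = +1 → QR.
(24/127) = -1 → non-residue.
(54/127) = -1 → non-residue.
(73/127) = +1 → QR.
(104/127) = +1 → QR.
Total quadratic residues among the 5: 3.

3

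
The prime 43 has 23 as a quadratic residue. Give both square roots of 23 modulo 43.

18, 25

Since 43 ≡ 3 (mod 4), a square root of 23 is 23^((43+1)/4) = 23^11 mod 43.
Repeated squaring: 23^2≡13, 23^4≡40, 23^8≡9 (mod 43).
23^11 = 23^(8+2+1) ≡ 25 (mod 43).
Check: 25² = 625 ≡ 23 (mod 43). The two roots are 18 and 25.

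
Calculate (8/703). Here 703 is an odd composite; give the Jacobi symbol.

1

Pull out 2^3: since 703 ≡ 7 (mod 8), (2/703) = +1, so (2/703)^3 = +1.
Reached (1/703) = 1. Collecting the sign flips along the way, the symbol is +1.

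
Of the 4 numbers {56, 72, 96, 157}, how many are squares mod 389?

(56/389) = -1 → non-residue.
(72/389) = -1 → non-residue.
(96/389) = +1 → QR.
(157/389) = +1 → QR.
Total quadratic residues among the 4: 2.

2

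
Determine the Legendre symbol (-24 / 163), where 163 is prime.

First reduce: -24 ≡ 139 (mod 163).
Reciprocity: 139 ≡ 3 and 163 ≡ 3 (mod 4), so (139/163) = −(163/139).
Reduce top mod 139: now compute (24/139).
Pull out 2^3: since 139 ≡ 3 (mod 8), (2/139) = -1, so (2/139)^3 = -1.
Reciprocity: 3 ≡ 3 and 139 ≡ 3 (mod 4), so (3/139) = −(139/3).
Reduce top mod 3: now compute (1/3).
Reached (1/3) = 1. Collecting the sign flips along the way, the symbol is -1.

-1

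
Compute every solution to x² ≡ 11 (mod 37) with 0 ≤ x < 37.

14, 23

37 ≡ 1 (mod 4), so we find a root by search.
Trying successive values, 14² = 196 ≡ 11 (mod 37). The other root is 37 − 14 = 23.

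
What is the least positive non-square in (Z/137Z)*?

3

(2/137) = +1, so 2 is a residue.
(3/137) = −1, so 3 is the smallest positive non-residue mod 137.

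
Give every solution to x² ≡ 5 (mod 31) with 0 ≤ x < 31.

Since 31 ≡ 3 (mod 4), a square root of 5 is 5^((31+1)/4) = 5^8 mod 31.
Repeated squaring: 5^2≡25, 5^4≡5, 5^8≡25 (mod 31).
5^8 = 5^(8) ≡ 25 (mod 31).
Check: 25² = 625 ≡ 5 (mod 31). The two roots are 6 and 25.

6, 25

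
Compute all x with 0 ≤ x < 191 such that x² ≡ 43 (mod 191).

59, 132

Since 191 ≡ 3 (mod 4), a square root of 43 is 43^((191+1)/4) = 43^48 mod 191.
Repeated squaring: 43^2≡130, 43^4≡92, 43^8≡60, 43^16≡162, 43^32≡77 (mod 191).
43^48 = 43^(32+16) ≡ 59 (mod 191).
Check: 59² = 3481 ≡ 43 (mod 191). The two roots are 59 and 132.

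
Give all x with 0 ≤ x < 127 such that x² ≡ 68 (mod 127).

24, 103

Since 127 ≡ 3 (mod 4), a square root of 68 is 68^((127+1)/4) = 68^32 mod 127.
Repeated squaring: 68^2≡52, 68^4≡37, 68^8≡99, 68^16≡22, 68^32≡103 (mod 127).
68^32 = 68^(32) ≡ 103 (mod 127).
Check: 103² = 10609 ≡ 68 (mod 127). The two roots are 24 and 103.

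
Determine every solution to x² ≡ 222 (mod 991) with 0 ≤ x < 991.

329, 662

Since 991 ≡ 3 (mod 4), a square root of 222 is 222^((991+1)/4) = 222^248 mod 991.
Repeated squaring: 222^2≡725, 222^4≡395, 222^8≡438, 222^16≡581, 222^32≡621, 222^64≡142, 222^128≡344 (mod 991).
222^248 = 222^(128+64+32+16+8) ≡ 329 (mod 991).
Check: 329² = 108241 ≡ 222 (mod 991). The two roots are 329 and 662.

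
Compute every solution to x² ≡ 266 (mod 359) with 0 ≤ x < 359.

25, 334

Since 359 ≡ 3 (mod 4), a square root of 266 is 266^((359+1)/4) = 266^90 mod 359.
Repeated squaring: 266^2≡33, 266^4≡12, 266^8≡144, 266^16≡273, 266^32≡216, 266^64≡345 (mod 359).
266^90 = 266^(64+16+8+2) ≡ 25 (mod 359).
Check: 25² = 625 ≡ 266 (mod 359). The two roots are 25 and 334.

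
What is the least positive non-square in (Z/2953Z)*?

5

(2/2953) = +1, so 2 is a residue.
(3/2953) = +1, so 3 is a residue.
(4/2953) = +1, so 4 is a residue.
(5/2953) = −1, so 5 is the smallest positive non-residue mod 2953.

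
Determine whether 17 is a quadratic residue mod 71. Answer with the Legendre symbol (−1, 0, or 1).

Reciprocity: 17 ≡ 1 and 71 ≡ 3 (mod 4), so (17/71) = +(71/17).
Reduce top mod 17: now compute (3/17).
Reciprocity: 3 ≡ 3 and 17 ≡ 1 (mod 4), so (3/17) = +(17/3).
Reduce top mod 3: now compute (2/3).
Pull out 2: since 3 ≡ 3 (mod 8), (2/3) = -1.
Reached (1/3) = 1. Collecting the sign flips along the way, the symbol is -1.

-1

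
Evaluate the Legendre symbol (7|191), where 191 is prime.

-1

Reciprocity: 7 ≡ 3 and 191 ≡ 3 (mod 4), so (7/191) = −(191/7).
Reduce top mod 7: now compute (2/7).
Pull out 2: since 7 ≡ 7 (mod 8), (2/7) = +1.
Reached (1/7) = 1. Collecting the sign flips along the way, the symbol is -1.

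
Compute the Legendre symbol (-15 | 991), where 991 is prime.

1

Euler's criterion: (-15/991) ≡ 976^495 (mod 991).
976^2 ≡ 225 (mod 991)
976^4 ≡ 84 (mod 991)
976^8 ≡ 119 (mod 991)
976^16 ≡ 287 (mod 991)
976^32 ≡ 116 (mod 991)
976^64 ≡ 573 (mod 991)
976^128 ≡ 308 (mod 991)
976^256 ≡ 719 (mod 991)
976^495 = 976^(256+128+64+32+8+4+2+1) ≡ 1 (mod 991).
Result is 1, so (-15/991) = 1.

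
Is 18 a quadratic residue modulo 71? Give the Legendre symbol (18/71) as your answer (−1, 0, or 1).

1

Pull out 2: since 71 ≡ 7 (mod 8), (2/71) = +1.
Reciprocity: 9 ≡ 1 and 71 ≡ 3 (mod 4), so (9/71) = +(71/9).
Reduce top mod 9: now compute (8/9).
Pull out 2^3: since 9 ≡ 1 (mod 8), (2/9) = +1, so (2/9)^3 = +1.
Reached (1/9) = 1. Collecting the sign flips along the way, the symbol is +1.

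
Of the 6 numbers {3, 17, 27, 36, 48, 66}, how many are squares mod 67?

2

(3/67) = -1 → non-residue.
(17/67) = +1 → QR.
(27/67) = -1 → non-residue.
(36/67) = +1 → QR.
(48/67) = -1 → non-residue.
(66/67) = -1 → non-residue.
Total quadratic residues among the 6: 2.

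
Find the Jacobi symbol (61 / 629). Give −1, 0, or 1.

1

Reciprocity: 61 ≡ 1 and 629 ≡ 1 (mod 4), so (61/629) = +(629/61).
Reduce top mod 61: now compute (19/61).
Reciprocity: 19 ≡ 3 and 61 ≡ 1 (mod 4), so (19/61) = +(61/19).
Reduce top mod 19: now compute (4/19).
Pull out 2^2: since 19 ≡ 3 (mod 8), (2/19) = -1, so (2/19)^2 = +1.
Reached (1/19) = 1. Collecting the sign flips along the way, the symbol is +1.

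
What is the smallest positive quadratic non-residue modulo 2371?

2

(2/2371) = −1, so 2 is the smallest positive non-residue mod 2371.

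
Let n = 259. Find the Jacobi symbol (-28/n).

0

First reduce: -28 ≡ 231 (mod 259).
Reciprocity: 231 ≡ 3 and 259 ≡ 3 (mod 4), so (231/259) = −(259/231).
Reduce top mod 231: now compute (28/231).
Pull out 2^2: since 231 ≡ 7 (mod 8), (2/231) = +1, so (2/231)^2 = +1.
Reciprocity: 7 ≡ 3 and 231 ≡ 3 (mod 4), so (7/231) = −(231/7).
Reduce top mod 7: now compute (0/7).
Top reduces to 0: gcd > 1, so the symbol is 0.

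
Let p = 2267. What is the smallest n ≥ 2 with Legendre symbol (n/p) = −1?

(2/2267) = −1, so 2 is the smallest positive non-residue mod 2267.

2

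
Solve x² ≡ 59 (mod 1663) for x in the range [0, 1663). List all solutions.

598, 1065

Since 1663 ≡ 3 (mod 4), a square root of 59 is 59^((1663+1)/4) = 59^416 mod 1663.
Repeated squaring: 59^2≡155, 59^4≡743, 59^8≡1596, 59^16≡1163, 59^32≡550, 59^64≡1497, 59^128≡948, 59^256≡684 (mod 1663).
59^416 = 59^(256+128+32) ≡ 598 (mod 1663).
Check: 598² = 357604 ≡ 59 (mod 1663). The two roots are 598 and 1065.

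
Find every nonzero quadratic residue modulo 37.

1, 3, 4, 7, 9, 10, 11, 12, 16, 21, 25, 26, 27, 28, 30, 33, 34, 36

Square k = 1,…,18 (k and 37−k give the same square):
1²=1, 2²=4, 3²=9, 4²=16, 5²=25, 6²=36, 7²≡12, 8²≡27, 9²≡7, 10²≡26, 11²≡10, 12²≡33, 13²≡21, 14²≡11, 15²≡3, 16²≡34, 17²≡30, 18²≡28 (mod 37).
So the quadratic residues mod 37 are {1, 3, 4, 7, 9, 10, 11, 12, 16, 21, 25, 26, 27, 28, 30, 33, 34, 36}.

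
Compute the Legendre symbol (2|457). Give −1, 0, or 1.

1

Pull out 2: since 457 ≡ 1 (mod 8), (2/457) = +1.
Reached (1/457) = 1. Collecting the sign flips along the way, the symbol is +1.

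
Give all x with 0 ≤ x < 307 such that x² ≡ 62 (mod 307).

26, 281

Since 307 ≡ 3 (mod 4), a square root of 62 is 62^((307+1)/4) = 62^77 mod 307.
Repeated squaring: 62^2≡160, 62^4≡119, 62^8≡39, 62^16≡293, 62^32≡196, 62^64≡41 (mod 307).
62^77 = 62^(64+8+4+1) ≡ 26 (mod 307).
Check: 26² = 676 ≡ 62 (mod 307). The two roots are 26 and 281.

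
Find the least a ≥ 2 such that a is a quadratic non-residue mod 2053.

(2/2053) = −1, so 2 is the smallest positive non-residue mod 2053.

2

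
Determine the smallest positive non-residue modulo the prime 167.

(2/167) = +1, so 2 is a residue.
(3/167) = +1, so 3 is a residue.
(4/167) = +1, so 4 is a residue.
(5/167) = −1, so 5 is the smallest positive non-residue mod 167.

5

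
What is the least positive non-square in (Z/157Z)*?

(2/157) = −1, so 2 is the smallest positive non-residue mod 157.

2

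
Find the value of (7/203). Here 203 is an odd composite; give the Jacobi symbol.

0

Reciprocity: 7 ≡ 3 and 203 ≡ 3 (mod 4), so (7/203) = −(203/7).
Reduce top mod 7: now compute (0/7).
Top reduces to 0: gcd > 1, so the symbol is 0.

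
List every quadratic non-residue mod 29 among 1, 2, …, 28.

2,3,8,10,11,12,14,15,17,18,19,21,26,27

Square k = 1,…,14 (k and 29−k give the same square):
1²=1, 2²=4, 3²=9, 4²=16, 5²=25, 6²≡7, 7²≡20, 8²≡6, 9²≡23, 10²≡13, 11²≡5, 12²≡28, 13²≡24, 14²≡22 (mod 29).
The residues are {1, 4, 5, 6, 7, 9, 13, 16, 20, 22, 23, 24, 25, 28}; the non-residues are the remaining 14 nonzero classes.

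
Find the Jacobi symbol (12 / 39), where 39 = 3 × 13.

0

Pull out 2^2: since 39 ≡ 7 (mod 8), (2/39) = +1, so (2/39)^2 = +1.
Reciprocity: 3 ≡ 3 and 39 ≡ 3 (mod 4), so (3/39) = −(39/3).
Reduce top mod 3: now compute (0/3).
Top reduces to 0: gcd > 1, so the symbol is 0.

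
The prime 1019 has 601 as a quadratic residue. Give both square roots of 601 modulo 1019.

Since 1019 ≡ 3 (mod 4), a square root of 601 is 601^((1019+1)/4) = 601^255 mod 1019.
Repeated squaring: 601^2≡475, 601^4≡426, 601^8≡94, 601^16≡684, 601^32≡135, 601^64≡902, 601^128≡442 (mod 1019).
601^255 = 601^(128+64+32+16+8+4+2+1) ≡ 576 (mod 1019).
Check: 576² = 331776 ≡ 601 (mod 1019). The two roots are 443 and 576.

443, 576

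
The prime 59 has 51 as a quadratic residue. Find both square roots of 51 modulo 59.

13, 46

Since 59 ≡ 3 (mod 4), a square root of 51 is 51^((59+1)/4) = 51^15 mod 59.
Repeated squaring: 51^2≡5, 51^4≡25, 51^8≡35 (mod 59).
51^15 = 51^(8+4+2+1) ≡ 46 (mod 59).
Check: 46² = 2116 ≡ 51 (mod 59). The two roots are 13 and 46.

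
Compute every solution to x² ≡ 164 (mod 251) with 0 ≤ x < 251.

Since 251 ≡ 3 (mod 4), a square root of 164 is 164^((251+1)/4) = 164^63 mod 251.
Repeated squaring: 164^2≡39, 164^4≡15, 164^8≡225, 164^16≡174, 164^32≡156 (mod 251).
164^63 = 164^(32+16+8+4+2+1) ≡ 179 (mod 251).
Check: 179² = 32041 ≡ 164 (mod 251). The two roots are 72 and 179.

72, 179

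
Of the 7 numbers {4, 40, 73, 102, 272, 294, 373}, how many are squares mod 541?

(4/541) = +1 → QR.
(40/541) = -1 → non-residue.
(73/541) = -1 → non-residue.
(102/541) = +1 → QR.
(272/541) = -1 → non-residue.
(294/541) = -1 → non-residue.
(373/541) = -1 → non-residue.
Total quadratic residues among the 7: 2.

2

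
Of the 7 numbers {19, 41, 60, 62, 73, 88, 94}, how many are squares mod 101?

2

(19/101) = +1 → QR.
(41/101) = -1 → non-residue.
(60/101) = -1 → non-residue.
(62/101) = -1 → non-residue.
(73/101) = -1 → non-residue.
(88/101) = +1 → QR.
(94/101) = -1 → non-residue.
Total quadratic residues among the 7: 2.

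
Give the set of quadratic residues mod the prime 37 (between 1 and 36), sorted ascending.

1, 3, 4, 7, 9, 10, 11, 12, 16, 21, 25, 26, 27, 28, 30, 33, 34, 36

Square k = 1,…,18 (k and 37−k give the same square):
1²=1, 2²=4, 3²=9, 4²=16, 5²=25, 6²=36, 7²≡12, 8²≡27, 9²≡7, 10²≡26, 11²≡10, 12²≡33, 13²≡21, 14²≡11, 15²≡3, 16²≡34, 17²≡30, 18²≡28 (mod 37).
So the quadratic residues mod 37 are {1, 3, 4, 7, 9, 10, 11, 12, 16, 21, 25, 26, 27, 28, 30, 33, 34, 36}.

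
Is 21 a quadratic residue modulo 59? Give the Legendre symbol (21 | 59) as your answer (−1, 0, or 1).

Reciprocity: 21 ≡ 1 and 59 ≡ 3 (mod 4), so (21/59) = +(59/21).
Reduce top mod 21: now compute (17/21).
Reciprocity: 17 ≡ 1 and 21 ≡ 1 (mod 4), so (17/21) = +(21/17).
Reduce top mod 17: now compute (4/17).
Pull out 2^2: since 17 ≡ 1 (mod 8), (2/17) = +1, so (2/17)^2 = +1.
Reached (1/17) = 1. Collecting the sign flips along the way, the symbol is +1.

1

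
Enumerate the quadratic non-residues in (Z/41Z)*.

3 6 7 11 12 13 14 15 17 19 22 24 26 27 28 29 30 34 35 38

Square k = 1,…,20 (k and 41−k give the same square):
1²=1, 2²=4, 3²=9, 4²=16, 5²=25, 6²=36, 7²≡8, 8²≡23, 9²≡40, 10²≡18, 11²≡39, 12²≡21, 13²≡5, 14²≡32, 15²≡20, 16²≡10, 17²≡2, 18²≡37, 19²≡33, 20²≡31 (mod 41).
The residues are {1, 2, 4, 5, 8, 9, 10, 16, 18, 20, 21, 23, 25, 31, 32, 33, 36, 37, 39, 40}; the non-residues are the remaining 20 nonzero classes.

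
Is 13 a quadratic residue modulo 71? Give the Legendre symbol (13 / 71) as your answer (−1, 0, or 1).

Euler's criterion: (13/71) ≡ 13^35 (mod 71).
13^2 ≡ 27 (mod 71)
13^4 ≡ 19 (mod 71)
13^8 ≡ 6 (mod 71)
13^16 ≡ 36 (mod 71)
13^32 ≡ 18 (mod 71)
13^35 = 13^(32+2+1) ≡ 70 (mod 71).
Result is 70 ≡ −1, so (13/71) = −1.

-1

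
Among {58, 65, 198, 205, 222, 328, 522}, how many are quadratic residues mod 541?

(58/541) = +1 → QR.
(65/541) = -1 → non-residue.
(198/541) = +1 → QR.
(205/541) = +1 → QR.
(222/541) = +1 → QR.
(328/541) = -1 → non-residue.
(522/541) = +1 → QR.
Total quadratic residues among the 7: 5.

5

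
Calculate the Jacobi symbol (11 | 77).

0

Reciprocity: 11 ≡ 3 and 77 ≡ 1 (mod 4), so (11/77) = +(77/11).
Reduce top mod 11: now compute (0/11).
Top reduces to 0: gcd > 1, so the symbol is 0.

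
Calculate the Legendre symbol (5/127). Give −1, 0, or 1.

-1

Euler's criterion: (5/127) ≡ 5^63 (mod 127).
5^2 ≡ 25 (mod 127)
5^4 ≡ 117 (mod 127)
5^8 ≡ 100 (mod 127)
5^16 ≡ 94 (mod 127)
5^32 ≡ 73 (mod 127)
5^63 = 5^(32+16+8+4+2+1) ≡ 126 (mod 127).
Result is 126 ≡ −1, so (5/127) = −1.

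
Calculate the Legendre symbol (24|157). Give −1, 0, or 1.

-1

Pull out 2^3: since 157 ≡ 5 (mod 8), (2/157) = -1, so (2/157)^3 = -1.
Reciprocity: 3 ≡ 3 and 157 ≡ 1 (mod 4), so (3/157) = +(157/3).
Reduce top mod 3: now compute (1/3).
Reached (1/3) = 1. Collecting the sign flips along the way, the symbol is -1.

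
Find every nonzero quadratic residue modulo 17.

Square k = 1,…,8 (k and 17−k give the same square):
1²=1, 2²=4, 3²=9, 4²=16, 5²≡8, 6²≡2, 7²≡15, 8²≡13 (mod 17).
So the quadratic residues mod 17 are {1, 2, 4, 8, 9, 13, 15, 16}.

1,2,4,8,9,13,15,16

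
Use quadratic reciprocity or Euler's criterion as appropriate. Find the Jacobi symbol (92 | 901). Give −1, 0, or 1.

1

Pull out 2^2: since 901 ≡ 5 (mod 8), (2/901) = -1, so (2/901)^2 = +1.
Reciprocity: 23 ≡ 3 and 901 ≡ 1 (mod 4), so (23/901) = +(901/23).
Reduce top mod 23: now compute (4/23).
Pull out 2^2: since 23 ≡ 7 (mod 8), (2/23) = +1, so (2/23)^2 = +1.
Reached (1/23) = 1. Collecting the sign flips along the way, the symbol is +1.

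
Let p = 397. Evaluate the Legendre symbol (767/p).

First reduce: 767 ≡ 370 (mod 397).
Pull out 2: since 397 ≡ 5 (mod 8), (2/397) = -1.
Reciprocity: 185 ≡ 1 and 397 ≡ 1 (mod 4), so (185/397) = +(397/185).
Reduce top mod 185: now compute (27/185).
Reciprocity: 27 ≡ 3 and 185 ≡ 1 (mod 4), so (27/185) = +(185/27).
Reduce top mod 27: now compute (23/27).
Reciprocity: 23 ≡ 3 and 27 ≡ 3 (mod 4), so (23/27) = −(27/23).
Reduce top mod 23: now compute (4/23).
Pull out 2^2: since 23 ≡ 7 (mod 8), (2/23) = +1, so (2/23)^2 = +1.
Reached (1/23) = 1. Collecting the sign flips along the way, the symbol is +1.

1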